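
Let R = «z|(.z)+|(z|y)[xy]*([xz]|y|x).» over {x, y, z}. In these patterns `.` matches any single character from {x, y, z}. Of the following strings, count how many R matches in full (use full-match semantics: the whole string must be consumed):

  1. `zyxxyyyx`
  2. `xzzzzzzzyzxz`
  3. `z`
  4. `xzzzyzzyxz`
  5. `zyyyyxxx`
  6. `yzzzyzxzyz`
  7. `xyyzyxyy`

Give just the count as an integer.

5

1. `zyxxyyyx` → match
2. `xzzzzzzzyzxz` → match
3. `z` → match
4. `xzzzyzzyxz` → no match
5. `zyyyyxxx` → match
6. `yzzzyzxzyz` → match
7. `xyyzyxyy` → no match
Total matched: 5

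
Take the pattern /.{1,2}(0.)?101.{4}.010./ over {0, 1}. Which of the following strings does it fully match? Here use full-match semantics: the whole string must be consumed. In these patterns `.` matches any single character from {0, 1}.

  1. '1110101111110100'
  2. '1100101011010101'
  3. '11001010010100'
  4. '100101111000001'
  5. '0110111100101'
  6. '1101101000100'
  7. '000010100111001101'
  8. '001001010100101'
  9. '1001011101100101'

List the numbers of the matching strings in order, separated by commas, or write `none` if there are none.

2, 6

1 → no match
2 → match
3 → no match
4 → no match
5 → no match
6 → match
7 → no match
8 → no match
9 → no match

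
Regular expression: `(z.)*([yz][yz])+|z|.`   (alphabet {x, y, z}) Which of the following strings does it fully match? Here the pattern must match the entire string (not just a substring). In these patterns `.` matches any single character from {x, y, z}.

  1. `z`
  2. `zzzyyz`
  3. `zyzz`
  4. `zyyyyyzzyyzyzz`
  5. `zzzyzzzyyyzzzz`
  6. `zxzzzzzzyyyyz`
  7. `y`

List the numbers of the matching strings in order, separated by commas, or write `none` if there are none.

1, 2, 3, 4, 5, 7

1 → match
2 → match
3 → match
4 → match
5 → match
6 → no match
7 → match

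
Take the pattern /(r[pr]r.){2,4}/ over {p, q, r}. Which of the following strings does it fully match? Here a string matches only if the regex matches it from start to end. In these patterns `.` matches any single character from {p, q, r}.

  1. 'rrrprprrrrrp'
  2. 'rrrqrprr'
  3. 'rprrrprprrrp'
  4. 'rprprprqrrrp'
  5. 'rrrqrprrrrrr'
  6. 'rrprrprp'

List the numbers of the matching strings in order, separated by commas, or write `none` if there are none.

1 → match
2 → match
3 → match
4 → match
5 → match
6 → no match

1, 2, 3, 4, 5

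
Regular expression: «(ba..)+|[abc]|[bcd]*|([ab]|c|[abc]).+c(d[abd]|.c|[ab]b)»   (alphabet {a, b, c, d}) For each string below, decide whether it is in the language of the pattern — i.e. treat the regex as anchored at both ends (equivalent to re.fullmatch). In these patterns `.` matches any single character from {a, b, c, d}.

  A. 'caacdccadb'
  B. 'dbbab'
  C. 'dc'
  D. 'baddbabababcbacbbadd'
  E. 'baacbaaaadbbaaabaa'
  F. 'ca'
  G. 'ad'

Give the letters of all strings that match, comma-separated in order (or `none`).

A. 'caacdccadb' → no match
B. 'dbbab' → no match
C. 'dc' → match
D → match
E → no match
F. 'ca' → no match
G. 'ad' → no match

C, D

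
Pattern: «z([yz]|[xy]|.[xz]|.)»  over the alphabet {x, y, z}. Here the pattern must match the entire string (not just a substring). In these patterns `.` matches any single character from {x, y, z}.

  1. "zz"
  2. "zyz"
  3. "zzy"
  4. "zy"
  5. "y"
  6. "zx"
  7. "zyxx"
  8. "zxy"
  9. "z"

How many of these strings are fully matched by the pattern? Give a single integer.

4

1. "zz" → match
2. "zyz" → match
3. "zzy" → no match
4. "zy" → match
5. "y" → no match — must start with "z"
6. "zx" → match
7. "zyxx" → no match
8. "zxy" → no match
9. "z" → no match
Total matched: 4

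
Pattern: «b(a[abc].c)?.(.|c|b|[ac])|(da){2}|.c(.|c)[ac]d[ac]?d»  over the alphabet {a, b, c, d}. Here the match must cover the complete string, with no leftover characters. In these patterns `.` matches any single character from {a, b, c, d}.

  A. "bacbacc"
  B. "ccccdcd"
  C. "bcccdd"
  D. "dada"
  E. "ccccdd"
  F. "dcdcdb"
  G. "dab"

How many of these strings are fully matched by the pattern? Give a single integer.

4

A → no match
B → match
C → match
D → match
E → match
F → no match
G → no match
Total matched: 4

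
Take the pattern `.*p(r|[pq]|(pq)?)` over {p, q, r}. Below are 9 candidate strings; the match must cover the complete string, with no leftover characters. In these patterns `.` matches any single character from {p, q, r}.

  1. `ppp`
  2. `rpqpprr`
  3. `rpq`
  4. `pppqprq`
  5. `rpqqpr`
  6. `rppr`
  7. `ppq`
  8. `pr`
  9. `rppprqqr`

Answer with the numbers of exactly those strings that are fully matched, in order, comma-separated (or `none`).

1 → match
2 → no match
3 → match
4 → no match
5 → match
6 → match
7 → match
8 → match
9 → no match

1, 3, 5, 6, 7, 8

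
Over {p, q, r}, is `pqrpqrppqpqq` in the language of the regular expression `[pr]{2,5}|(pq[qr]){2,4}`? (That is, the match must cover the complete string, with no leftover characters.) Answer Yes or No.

No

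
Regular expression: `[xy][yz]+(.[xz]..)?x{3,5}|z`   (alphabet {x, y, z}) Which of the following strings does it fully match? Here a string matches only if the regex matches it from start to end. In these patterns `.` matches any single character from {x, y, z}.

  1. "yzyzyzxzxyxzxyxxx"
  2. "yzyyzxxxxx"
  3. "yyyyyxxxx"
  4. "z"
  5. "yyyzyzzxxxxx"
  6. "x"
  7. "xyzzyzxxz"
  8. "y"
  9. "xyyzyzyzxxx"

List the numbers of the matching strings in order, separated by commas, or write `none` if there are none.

2, 3, 4, 5, 9

1 → no match
2 → match
3 → match
4 → match
5 → match
6 → no match
7 → no match
8 → no match
9 → match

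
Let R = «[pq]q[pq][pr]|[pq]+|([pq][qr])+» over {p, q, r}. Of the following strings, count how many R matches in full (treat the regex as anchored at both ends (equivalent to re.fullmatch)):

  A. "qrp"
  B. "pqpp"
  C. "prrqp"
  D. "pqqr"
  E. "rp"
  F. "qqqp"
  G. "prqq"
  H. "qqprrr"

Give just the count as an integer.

4

A → no match
B → match
C → no match
D → match
E → no match
F → match
G → match
H → no match
Total matched: 4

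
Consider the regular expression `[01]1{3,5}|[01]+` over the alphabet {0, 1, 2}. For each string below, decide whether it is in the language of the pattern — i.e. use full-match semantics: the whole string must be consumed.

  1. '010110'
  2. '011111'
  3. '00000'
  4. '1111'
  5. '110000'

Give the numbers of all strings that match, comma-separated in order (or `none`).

1 → match
2 → match
3 → match
4 → match
5 → match

1, 2, 3, 4, 5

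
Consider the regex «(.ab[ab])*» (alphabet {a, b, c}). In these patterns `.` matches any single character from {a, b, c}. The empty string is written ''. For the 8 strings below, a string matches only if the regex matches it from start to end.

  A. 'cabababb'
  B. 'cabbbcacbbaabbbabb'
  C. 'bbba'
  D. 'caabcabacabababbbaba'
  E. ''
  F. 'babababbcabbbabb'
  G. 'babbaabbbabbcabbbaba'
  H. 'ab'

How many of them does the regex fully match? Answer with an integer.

A → match
B → no match
C → no match
D → no match
E → match
F → match
G → match
H → no match
Total matched: 4

4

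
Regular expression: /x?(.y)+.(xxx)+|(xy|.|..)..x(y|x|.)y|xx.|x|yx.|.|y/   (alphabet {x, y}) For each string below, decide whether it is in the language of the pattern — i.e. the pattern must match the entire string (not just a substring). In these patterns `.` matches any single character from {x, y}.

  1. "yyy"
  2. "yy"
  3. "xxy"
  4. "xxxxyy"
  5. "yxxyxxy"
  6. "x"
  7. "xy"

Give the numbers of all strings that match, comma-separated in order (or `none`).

1 → no match
2 → no match
3 → match
4 → match
5 → match
6 → match
7 → no match

3, 4, 5, 6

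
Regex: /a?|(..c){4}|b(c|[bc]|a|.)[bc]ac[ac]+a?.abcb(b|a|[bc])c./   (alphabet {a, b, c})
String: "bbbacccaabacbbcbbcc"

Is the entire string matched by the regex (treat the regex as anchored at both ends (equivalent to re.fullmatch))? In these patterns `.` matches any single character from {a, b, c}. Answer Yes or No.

No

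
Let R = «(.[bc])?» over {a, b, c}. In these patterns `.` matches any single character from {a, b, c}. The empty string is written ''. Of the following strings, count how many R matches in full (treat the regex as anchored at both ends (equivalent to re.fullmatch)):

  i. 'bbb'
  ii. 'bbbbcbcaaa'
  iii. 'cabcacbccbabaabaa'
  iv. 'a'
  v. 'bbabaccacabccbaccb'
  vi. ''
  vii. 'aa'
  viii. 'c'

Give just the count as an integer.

1

i. 'bbb' → no match
ii. 'bbbbcbcaaa' → no match
iii → no match
iv. 'a' → no match
v → no match
vi. '' → match
vii. 'aa' → no match
viii. 'c' → no match
Total matched: 1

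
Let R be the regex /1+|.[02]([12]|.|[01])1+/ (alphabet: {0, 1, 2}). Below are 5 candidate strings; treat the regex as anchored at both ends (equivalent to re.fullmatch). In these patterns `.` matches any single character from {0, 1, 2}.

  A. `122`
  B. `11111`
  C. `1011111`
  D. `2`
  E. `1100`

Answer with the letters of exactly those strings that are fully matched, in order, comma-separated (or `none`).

A → no match — must end with `1`
B → match
C → match
D → no match — must end with `1`
E → no match — must end with `1`

B, C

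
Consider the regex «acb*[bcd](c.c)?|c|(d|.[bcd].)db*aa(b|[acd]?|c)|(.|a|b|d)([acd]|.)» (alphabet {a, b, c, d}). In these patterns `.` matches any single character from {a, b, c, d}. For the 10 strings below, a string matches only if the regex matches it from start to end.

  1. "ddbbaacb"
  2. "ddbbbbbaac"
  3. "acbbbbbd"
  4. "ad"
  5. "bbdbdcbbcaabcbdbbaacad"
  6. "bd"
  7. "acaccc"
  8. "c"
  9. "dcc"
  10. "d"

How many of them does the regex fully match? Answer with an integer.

5

1 → no match
2 → match
3 → match
4 → match
5 → no match
6 → match
7 → no match
8 → match
9 → no match
10 → no match
Total matched: 5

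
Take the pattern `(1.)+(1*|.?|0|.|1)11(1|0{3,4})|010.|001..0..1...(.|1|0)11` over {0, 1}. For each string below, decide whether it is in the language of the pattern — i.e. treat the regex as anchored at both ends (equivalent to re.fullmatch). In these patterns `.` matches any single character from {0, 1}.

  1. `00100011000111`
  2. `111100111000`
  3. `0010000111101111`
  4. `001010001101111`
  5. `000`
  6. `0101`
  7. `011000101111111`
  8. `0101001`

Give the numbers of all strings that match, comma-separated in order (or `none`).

1 → no match
2. `111100111000` → no match
3 → no match
4 → match
5. `000` → no match
6. `0101` → match
7 → no match
8. `0101001` → no match

4, 6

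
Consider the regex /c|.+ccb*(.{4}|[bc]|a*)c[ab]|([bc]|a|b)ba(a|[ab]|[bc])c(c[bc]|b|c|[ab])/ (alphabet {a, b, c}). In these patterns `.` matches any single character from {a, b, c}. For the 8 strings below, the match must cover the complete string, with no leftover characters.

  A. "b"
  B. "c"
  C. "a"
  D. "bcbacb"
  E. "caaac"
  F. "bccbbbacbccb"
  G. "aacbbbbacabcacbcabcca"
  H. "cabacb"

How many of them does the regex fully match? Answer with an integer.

2

A. "b" → no match
B. "c" → match
C. "a" → no match
D. "bcbacb" → no match
E. "caaac" → no match
F. "bccbbbacbccb" → match
G → no match
H. "cabacb" → no match
Total matched: 2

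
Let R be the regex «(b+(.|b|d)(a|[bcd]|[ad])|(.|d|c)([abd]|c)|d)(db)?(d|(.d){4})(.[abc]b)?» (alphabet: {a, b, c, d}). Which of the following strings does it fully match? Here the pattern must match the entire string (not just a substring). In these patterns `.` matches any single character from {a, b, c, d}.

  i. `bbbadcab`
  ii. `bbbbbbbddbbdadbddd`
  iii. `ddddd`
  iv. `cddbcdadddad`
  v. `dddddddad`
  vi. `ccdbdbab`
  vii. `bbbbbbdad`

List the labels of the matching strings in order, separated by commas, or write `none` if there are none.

i, ii, iv, v, vi, vii

i → match
ii → match
iii → no match
iv → match
v → match
vi → match
vii → match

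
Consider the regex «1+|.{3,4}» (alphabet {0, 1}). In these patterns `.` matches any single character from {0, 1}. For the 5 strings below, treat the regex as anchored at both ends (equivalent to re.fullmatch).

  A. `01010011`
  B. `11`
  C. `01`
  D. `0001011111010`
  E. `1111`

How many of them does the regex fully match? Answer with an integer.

A → no match
B → match
C → no match
D → no match
E → match
Total matched: 2

2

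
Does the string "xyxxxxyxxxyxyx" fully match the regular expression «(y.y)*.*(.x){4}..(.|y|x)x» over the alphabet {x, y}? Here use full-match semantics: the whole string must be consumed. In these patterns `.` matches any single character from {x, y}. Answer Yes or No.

Yes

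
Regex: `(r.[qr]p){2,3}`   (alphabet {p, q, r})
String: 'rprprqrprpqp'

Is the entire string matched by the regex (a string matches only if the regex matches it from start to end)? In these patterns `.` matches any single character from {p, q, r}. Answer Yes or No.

Yes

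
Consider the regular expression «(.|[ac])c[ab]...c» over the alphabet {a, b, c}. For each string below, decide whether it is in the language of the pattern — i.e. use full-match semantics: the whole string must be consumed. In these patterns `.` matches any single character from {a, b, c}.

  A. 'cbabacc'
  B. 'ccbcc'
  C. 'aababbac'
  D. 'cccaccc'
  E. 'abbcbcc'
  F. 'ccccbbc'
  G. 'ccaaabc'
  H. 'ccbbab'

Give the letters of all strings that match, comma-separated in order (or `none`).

G

A → no match
B → no match
C → no match
D → no match
E → no match
F → no match
G → match
H → no match — must end with 'c'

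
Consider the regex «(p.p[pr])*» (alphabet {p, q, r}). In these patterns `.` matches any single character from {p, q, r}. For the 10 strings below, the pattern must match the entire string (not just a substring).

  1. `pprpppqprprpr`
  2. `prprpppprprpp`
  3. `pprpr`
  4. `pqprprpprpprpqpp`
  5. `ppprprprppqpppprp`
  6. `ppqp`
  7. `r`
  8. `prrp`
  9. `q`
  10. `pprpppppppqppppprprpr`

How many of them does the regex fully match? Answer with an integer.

0

1 → no match
2 → no match
3 → no match
4 → no match
5 → no match
6 → no match
7 → no match
8 → no match
9 → no match
10 → no match
Total matched: 0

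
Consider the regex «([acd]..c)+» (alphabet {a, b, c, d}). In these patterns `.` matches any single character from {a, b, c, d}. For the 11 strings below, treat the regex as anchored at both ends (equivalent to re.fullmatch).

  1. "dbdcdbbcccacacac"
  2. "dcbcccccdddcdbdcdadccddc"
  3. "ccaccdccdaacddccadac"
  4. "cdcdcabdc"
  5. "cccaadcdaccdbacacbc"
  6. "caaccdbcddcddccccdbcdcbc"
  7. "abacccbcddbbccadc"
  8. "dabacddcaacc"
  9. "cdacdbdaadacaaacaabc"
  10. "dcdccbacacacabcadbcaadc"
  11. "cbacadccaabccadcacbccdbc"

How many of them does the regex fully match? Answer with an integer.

4

1 → match
2 → match
3 → match
4. "cdcdcabdc" → no match
5 → no match
6 → no match
7 → no match
8. "dabacddcaacc" → no match
9 → no match
10 → no match
11 → match
Total matched: 4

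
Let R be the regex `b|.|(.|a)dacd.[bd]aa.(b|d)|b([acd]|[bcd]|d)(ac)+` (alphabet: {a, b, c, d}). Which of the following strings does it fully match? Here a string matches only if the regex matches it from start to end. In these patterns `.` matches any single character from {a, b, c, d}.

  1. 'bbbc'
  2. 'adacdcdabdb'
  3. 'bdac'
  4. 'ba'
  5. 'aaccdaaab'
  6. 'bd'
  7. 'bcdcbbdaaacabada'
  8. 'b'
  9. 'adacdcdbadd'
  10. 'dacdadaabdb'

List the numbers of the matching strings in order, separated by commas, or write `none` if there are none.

3, 8

1 → no match
2 → no match
3 → match
4 → no match
5 → no match
6 → no match
7 → no match
8 → match
9 → no match
10 → no match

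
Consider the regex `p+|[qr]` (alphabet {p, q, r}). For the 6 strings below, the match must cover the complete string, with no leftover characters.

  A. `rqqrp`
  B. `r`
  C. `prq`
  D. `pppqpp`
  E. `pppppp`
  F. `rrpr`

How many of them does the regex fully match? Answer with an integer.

A → no match
B → match
C → no match
D → no match
E → match
F → no match
Total matched: 2

2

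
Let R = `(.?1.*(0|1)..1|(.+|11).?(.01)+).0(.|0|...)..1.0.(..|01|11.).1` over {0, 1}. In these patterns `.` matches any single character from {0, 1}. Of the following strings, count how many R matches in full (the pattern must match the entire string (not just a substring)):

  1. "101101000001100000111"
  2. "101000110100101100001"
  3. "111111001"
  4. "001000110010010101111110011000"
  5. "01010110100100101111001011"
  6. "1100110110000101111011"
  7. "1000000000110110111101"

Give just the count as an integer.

1 → no match
2 → no match
3. "111111001" → no match
4 → no match — must end with "1"
5 → no match
6 → no match
7 → no match
Total matched: 0

0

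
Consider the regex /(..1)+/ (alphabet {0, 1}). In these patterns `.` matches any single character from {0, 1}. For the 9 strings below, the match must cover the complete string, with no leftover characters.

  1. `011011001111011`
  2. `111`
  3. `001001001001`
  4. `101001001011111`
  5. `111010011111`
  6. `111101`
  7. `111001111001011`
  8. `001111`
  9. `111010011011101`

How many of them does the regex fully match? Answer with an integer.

1 → match
2 → match
3 → match
4 → match
5 → no match
6 → match
7 → match
8 → match
9 → no match
Total matched: 7

7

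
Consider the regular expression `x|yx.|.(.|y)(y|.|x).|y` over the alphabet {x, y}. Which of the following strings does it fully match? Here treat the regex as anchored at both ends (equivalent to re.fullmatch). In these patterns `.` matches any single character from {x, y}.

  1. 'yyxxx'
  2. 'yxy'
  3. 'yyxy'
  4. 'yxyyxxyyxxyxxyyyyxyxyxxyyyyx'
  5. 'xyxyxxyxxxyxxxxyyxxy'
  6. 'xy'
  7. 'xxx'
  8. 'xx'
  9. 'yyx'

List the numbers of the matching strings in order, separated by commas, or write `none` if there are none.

2, 3

1 → no match
2 → match
3 → match
4 → no match
5 → no match
6 → no match
7 → no match
8 → no match
9 → no match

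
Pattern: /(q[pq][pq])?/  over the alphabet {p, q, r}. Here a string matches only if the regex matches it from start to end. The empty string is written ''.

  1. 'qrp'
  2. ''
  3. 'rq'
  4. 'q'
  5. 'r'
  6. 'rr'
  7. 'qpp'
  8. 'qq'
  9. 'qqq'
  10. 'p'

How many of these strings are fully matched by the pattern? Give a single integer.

1 → no match
2 → match
3 → no match
4 → no match
5 → no match
6 → no match
7 → match
8 → no match
9 → match
10 → no match
Total matched: 3

3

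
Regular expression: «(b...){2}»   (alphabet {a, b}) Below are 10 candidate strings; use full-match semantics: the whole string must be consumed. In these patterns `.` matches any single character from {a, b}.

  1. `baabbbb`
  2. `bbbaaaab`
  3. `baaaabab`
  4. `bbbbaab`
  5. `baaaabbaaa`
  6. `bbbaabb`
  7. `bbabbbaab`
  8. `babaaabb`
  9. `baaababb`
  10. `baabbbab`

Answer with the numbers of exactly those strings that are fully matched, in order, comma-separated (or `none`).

1 → no match
2 → no match
3 → no match
4 → no match
5 → no match
6 → no match
7 → no match
8 → no match
9 → match
10 → match

9, 10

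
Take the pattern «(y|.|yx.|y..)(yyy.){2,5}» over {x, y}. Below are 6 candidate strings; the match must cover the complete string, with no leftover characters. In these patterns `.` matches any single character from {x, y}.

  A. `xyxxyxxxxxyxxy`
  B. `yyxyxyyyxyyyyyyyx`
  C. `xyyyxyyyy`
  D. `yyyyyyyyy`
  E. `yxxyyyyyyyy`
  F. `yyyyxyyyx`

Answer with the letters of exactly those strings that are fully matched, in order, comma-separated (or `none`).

C, D, E, F

A → no match
B → no match
C → match
D → match
E → match
F → match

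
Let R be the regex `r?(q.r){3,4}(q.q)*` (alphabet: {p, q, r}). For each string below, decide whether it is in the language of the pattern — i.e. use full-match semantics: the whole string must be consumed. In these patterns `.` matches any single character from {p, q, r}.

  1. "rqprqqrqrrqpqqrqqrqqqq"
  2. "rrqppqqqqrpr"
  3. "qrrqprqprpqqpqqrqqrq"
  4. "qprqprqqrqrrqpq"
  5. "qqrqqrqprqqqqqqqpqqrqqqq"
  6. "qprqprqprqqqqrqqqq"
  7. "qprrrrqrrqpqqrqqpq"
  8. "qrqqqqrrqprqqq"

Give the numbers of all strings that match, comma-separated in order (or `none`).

1 → match
2 → no match
3 → no match
4 → match
5 → match
6 → match
7 → no match
8 → no match

1, 4, 5, 6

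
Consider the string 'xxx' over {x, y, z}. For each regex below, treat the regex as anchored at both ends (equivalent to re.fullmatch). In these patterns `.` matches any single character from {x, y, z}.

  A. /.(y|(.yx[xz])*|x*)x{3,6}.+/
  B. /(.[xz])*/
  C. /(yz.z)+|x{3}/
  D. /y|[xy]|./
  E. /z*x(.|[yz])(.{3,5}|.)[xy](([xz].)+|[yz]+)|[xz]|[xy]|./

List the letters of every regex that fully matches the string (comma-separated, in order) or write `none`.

C

A → no match
B → no match
C → match
D → no match
E → no match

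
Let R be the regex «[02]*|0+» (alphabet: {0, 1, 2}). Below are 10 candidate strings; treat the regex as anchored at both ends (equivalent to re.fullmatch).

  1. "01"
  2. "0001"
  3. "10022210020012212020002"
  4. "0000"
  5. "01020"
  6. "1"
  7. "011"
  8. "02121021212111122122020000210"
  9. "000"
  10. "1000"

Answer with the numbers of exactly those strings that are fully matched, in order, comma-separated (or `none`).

1 → no match
2 → no match
3 → no match
4 → match
5 → no match
6 → no match
7 → no match
8 → no match
9 → match
10 → no match

4, 9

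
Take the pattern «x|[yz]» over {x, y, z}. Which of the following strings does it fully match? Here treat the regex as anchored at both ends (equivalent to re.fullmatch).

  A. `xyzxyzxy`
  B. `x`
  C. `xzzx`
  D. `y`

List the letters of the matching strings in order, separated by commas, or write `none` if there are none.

B, D

A → no match
B → match
C → no match
D → match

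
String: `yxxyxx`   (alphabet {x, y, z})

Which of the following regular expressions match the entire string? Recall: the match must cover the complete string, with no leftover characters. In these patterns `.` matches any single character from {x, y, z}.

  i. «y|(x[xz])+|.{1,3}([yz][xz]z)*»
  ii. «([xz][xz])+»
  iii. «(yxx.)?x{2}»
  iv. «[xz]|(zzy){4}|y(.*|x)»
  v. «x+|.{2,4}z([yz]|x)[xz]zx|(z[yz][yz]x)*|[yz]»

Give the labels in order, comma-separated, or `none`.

i → no match
ii → no match
iii → match
iv → match
v → no match

iii, iv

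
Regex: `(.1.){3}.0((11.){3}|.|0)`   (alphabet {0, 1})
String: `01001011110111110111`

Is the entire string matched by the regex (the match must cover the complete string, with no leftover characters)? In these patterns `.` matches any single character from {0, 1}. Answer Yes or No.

Yes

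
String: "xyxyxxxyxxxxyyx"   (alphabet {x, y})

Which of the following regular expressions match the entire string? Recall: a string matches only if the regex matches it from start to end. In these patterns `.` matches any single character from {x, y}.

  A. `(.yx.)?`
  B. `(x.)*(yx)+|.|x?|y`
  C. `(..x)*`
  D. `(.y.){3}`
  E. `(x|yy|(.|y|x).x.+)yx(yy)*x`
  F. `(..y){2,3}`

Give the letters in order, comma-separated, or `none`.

C

A → no match
B → no match
C → match
D → no match
E → no match
F → no match — must end with "y"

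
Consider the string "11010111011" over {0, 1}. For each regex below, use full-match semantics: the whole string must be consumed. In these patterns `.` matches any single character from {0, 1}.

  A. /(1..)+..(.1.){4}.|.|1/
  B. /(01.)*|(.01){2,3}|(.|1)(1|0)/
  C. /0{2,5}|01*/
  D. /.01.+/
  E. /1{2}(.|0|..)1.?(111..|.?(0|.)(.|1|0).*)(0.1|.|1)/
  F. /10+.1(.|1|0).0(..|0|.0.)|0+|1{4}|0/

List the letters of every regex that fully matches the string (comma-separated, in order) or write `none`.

A → no match
B → no match
C → no match — must start with "0"
D → no match
E → match
F → no match

E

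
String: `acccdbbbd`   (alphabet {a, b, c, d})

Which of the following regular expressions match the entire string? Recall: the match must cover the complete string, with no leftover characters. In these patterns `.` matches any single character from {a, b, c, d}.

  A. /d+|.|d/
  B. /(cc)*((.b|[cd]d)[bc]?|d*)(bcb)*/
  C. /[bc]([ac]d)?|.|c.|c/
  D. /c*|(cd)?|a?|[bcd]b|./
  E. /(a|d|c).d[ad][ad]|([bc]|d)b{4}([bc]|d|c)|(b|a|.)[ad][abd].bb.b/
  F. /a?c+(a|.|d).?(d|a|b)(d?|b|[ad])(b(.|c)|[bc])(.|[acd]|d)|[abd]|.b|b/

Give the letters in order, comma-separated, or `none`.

A → no match
B → no match
C → no match
D → no match
E → no match
F → match

F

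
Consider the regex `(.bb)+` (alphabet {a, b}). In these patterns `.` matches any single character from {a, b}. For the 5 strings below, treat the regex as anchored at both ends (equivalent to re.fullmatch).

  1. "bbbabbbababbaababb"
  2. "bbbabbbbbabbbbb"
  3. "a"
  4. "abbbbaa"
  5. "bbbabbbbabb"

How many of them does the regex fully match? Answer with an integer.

1

1 → no match
2 → match
3. "a" → no match — must end with "bb"
4. "abbbbaa" → no match — must end with "bb"
5. "bbbabbbbabb" → no match
Total matched: 1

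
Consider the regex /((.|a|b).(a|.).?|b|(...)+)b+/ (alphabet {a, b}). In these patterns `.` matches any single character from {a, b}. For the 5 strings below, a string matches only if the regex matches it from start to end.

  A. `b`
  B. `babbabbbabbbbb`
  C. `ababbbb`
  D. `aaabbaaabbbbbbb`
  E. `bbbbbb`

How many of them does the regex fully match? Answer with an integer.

4

A → no match
B → match
C → match
D → match
E → match
Total matched: 4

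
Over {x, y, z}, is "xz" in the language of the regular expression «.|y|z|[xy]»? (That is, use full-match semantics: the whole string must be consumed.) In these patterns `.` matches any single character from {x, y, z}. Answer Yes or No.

No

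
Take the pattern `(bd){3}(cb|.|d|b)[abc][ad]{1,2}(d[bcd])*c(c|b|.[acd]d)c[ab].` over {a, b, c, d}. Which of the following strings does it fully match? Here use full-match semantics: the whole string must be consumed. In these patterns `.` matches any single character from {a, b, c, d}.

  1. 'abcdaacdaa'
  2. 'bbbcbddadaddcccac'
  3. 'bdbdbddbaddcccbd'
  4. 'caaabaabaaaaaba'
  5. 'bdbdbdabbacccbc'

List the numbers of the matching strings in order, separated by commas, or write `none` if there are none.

1 → no match — must start with 'bd'
2 → no match — must start with 'bd'
3 → match
4 → no match — must start with 'bd'
5 → no match

3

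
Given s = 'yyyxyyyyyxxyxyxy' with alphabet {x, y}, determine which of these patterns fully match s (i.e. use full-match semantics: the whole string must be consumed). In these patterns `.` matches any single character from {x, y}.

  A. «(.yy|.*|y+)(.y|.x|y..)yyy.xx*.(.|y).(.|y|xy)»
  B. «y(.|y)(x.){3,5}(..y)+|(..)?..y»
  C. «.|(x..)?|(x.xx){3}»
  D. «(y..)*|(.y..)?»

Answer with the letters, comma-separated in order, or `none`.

A

A → match
B → no match
C → no match
D → no match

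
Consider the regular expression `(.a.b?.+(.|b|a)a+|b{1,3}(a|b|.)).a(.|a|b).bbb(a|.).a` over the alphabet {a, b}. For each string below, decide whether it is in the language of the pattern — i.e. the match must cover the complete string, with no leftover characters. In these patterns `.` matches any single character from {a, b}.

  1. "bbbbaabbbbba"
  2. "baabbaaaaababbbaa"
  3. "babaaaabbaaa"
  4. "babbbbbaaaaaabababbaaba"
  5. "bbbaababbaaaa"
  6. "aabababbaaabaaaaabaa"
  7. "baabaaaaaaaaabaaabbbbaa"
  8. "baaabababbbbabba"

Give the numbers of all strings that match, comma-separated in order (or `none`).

1. "bbbbaabbbbba" → no match
2 → no match
3. "babaaaabbaaa" → no match
4 → no match
5 → no match
6 → no match
7 → match
8 → no match

7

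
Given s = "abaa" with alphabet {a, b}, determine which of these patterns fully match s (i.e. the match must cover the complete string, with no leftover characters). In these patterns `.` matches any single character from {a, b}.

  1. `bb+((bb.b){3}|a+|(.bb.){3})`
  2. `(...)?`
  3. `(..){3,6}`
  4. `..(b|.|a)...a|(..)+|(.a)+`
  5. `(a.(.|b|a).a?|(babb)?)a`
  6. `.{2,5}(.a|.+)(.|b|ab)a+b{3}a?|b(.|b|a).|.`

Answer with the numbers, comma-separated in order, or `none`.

4

1 → no match — must start with "bb"
2 → no match
3 → no match
4 → match
5 → no match
6 → no match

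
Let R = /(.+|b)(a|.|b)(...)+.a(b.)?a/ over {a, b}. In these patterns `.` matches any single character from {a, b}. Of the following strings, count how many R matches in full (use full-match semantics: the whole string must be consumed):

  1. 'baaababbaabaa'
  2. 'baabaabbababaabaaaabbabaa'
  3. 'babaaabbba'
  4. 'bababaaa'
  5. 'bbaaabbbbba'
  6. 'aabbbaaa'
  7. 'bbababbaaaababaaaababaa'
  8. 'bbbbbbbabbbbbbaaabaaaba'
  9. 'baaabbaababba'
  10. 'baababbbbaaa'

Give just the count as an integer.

7

1 → match
2 → match
3 → no match
4 → match
5 → no match
6 → match
7 → match
8 → no match
9 → match
10 → match
Total matched: 7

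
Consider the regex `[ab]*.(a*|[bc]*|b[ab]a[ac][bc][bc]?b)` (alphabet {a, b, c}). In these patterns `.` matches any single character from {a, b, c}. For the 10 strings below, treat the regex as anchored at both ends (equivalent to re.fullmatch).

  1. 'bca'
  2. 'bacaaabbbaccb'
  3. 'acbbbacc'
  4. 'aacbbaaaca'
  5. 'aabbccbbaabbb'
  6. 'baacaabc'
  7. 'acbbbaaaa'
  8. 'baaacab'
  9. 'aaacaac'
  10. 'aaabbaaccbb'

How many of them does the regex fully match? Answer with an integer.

1. 'bca' → match
2 → no match
3. 'acbbbacc' → no match
4. 'aacbbaaaca' → no match
5 → no match
6. 'baacaabc' → no match
7. 'acbbbaaaa' → no match
8. 'baaacab' → no match
9. 'aaacaac' → no match
10. 'aaabbaaccbb' → match
Total matched: 2

2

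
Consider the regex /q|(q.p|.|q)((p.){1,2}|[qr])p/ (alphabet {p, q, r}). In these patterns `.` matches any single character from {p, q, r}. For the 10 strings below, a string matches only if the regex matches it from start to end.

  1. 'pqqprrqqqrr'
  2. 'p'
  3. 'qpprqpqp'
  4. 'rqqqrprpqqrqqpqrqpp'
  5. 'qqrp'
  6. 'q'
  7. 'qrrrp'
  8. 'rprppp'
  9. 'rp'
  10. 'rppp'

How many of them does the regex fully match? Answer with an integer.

1 → no match
2 → no match
3 → no match
4 → no match
5 → no match
6 → match
7 → no match
8 → match
9 → no match
10 → match
Total matched: 3

3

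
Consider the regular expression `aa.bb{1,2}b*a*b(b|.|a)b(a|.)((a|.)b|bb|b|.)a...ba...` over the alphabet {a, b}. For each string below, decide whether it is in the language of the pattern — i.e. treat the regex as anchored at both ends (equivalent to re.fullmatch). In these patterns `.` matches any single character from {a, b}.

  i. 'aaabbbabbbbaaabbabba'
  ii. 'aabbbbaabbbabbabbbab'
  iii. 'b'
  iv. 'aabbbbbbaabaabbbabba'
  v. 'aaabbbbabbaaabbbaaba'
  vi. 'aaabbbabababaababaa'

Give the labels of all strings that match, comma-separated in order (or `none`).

i, iv, v, vi

i → match
ii → no match
iii → no match — must start with 'aa'
iv → match
v → match
vi → match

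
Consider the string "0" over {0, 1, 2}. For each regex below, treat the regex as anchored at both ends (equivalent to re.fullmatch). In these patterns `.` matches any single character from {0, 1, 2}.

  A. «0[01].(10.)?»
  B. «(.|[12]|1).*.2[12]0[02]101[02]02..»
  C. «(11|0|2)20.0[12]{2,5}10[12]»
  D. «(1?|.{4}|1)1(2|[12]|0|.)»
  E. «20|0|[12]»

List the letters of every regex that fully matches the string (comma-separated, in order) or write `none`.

A → no match
B → no match
C → no match
D → no match
E → match

E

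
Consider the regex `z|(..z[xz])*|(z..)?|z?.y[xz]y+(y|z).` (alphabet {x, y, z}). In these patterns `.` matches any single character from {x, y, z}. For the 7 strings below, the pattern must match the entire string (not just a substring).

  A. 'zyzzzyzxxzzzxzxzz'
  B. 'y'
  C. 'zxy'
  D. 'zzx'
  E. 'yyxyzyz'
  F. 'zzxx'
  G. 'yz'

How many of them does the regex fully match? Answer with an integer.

A → no match
B → no match
C → match
D → match
E → no match
F → no match
G → no match
Total matched: 2

2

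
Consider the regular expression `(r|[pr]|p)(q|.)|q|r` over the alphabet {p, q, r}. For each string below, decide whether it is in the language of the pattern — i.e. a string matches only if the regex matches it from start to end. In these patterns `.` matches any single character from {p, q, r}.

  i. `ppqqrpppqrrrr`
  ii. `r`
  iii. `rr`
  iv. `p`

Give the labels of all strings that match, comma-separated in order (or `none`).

ii, iii

i → no match
ii → match
iii → match
iv → no match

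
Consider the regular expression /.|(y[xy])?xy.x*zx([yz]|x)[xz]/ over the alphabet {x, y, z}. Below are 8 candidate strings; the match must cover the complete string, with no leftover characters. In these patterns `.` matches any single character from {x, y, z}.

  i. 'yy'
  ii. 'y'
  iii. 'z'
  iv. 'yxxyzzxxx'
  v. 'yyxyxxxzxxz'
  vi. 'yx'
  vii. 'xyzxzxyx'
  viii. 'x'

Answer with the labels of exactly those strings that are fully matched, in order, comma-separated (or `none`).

ii, iii, iv, v, vii, viii

i → no match
ii → match
iii → match
iv → match
v → match
vi → no match
vii → match
viii → match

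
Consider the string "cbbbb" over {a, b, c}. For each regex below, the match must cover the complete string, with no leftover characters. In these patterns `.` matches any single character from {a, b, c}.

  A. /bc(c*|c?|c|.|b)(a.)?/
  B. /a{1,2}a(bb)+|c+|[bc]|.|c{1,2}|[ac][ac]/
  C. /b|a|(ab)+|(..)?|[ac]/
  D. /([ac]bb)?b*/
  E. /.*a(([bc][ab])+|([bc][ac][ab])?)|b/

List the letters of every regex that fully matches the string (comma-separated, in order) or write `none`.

A → no match — must start with "bc"
B → no match
C → no match
D → match
E → no match

D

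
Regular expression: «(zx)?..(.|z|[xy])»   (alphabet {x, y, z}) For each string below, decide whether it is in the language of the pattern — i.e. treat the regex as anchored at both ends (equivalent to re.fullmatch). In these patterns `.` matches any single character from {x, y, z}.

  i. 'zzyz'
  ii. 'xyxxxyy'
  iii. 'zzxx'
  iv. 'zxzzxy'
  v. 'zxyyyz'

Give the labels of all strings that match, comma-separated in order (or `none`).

none

i → no match
ii → no match
iii → no match
iv → no match
v → no match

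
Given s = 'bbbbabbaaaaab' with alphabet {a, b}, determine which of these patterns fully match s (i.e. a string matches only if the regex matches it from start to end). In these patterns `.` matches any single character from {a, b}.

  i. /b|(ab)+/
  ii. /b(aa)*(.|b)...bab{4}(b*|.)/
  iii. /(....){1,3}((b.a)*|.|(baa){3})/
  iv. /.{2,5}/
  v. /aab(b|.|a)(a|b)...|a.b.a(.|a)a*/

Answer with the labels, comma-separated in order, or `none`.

i → no match
ii → no match
iii → match
iv → no match
v → no match

iii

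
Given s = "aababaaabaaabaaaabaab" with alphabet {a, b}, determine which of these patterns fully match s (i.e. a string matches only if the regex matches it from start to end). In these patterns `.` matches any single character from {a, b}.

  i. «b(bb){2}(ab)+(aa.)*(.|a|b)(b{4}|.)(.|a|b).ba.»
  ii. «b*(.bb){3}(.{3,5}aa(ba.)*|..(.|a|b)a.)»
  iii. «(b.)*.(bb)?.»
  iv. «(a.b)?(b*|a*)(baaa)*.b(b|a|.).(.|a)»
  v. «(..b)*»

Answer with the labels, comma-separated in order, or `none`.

iv

i → no match — must start with "bbb"
ii → no match
iii → no match
iv → match
v → no match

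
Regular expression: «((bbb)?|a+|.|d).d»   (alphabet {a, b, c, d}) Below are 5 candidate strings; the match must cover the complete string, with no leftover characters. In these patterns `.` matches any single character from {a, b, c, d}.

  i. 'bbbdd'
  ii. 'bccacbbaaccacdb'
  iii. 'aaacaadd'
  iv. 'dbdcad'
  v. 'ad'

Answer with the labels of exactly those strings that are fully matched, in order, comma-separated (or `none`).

i, v

i. 'bbbdd' → match
ii → no match — must end with 'd'
iii. 'aaacaadd' → no match
iv. 'dbdcad' → no match
v. 'ad' → match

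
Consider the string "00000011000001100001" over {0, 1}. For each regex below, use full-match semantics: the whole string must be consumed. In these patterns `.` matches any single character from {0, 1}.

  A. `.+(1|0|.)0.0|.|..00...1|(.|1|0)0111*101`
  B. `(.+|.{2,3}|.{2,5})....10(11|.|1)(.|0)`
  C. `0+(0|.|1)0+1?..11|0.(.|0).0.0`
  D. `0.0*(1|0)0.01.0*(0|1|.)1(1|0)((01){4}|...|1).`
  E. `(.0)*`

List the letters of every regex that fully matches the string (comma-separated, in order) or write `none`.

D

A → no match
B → no match
C → no match
D → match
E → no match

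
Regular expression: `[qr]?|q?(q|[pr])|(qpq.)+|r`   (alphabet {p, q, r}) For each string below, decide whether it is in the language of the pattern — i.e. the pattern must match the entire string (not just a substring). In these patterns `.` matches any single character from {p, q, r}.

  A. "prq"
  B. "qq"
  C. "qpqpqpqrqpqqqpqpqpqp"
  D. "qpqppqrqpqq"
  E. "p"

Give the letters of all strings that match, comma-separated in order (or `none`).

A → no match
B → match
C → match
D → no match
E → match

B, C, E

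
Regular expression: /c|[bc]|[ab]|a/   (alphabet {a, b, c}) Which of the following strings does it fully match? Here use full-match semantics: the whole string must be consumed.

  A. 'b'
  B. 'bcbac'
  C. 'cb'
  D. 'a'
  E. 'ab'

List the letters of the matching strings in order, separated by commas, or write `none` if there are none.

A, D

A → match
B → no match
C → no match
D → match
E → no match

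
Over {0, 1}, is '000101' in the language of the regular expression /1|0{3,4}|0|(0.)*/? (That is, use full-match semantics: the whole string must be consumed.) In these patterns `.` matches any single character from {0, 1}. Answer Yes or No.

Yes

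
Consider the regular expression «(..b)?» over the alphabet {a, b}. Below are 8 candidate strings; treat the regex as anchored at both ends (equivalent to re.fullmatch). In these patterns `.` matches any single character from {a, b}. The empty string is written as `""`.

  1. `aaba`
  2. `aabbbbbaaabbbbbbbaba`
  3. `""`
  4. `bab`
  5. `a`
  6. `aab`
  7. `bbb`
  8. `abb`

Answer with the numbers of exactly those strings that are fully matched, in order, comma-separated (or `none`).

3, 4, 6, 7, 8

1. `aaba` → no match
2 → no match
3. `""` → match
4. `bab` → match
5. `a` → no match
6. `aab` → match
7. `bbb` → match
8. `abb` → match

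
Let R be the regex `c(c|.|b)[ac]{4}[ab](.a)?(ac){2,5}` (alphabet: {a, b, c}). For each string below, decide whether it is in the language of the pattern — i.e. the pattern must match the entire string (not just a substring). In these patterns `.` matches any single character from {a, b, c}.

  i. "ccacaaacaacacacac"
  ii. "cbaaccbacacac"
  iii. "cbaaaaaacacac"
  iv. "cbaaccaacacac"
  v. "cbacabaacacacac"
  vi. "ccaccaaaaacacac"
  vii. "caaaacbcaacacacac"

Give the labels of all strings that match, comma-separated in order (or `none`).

i → match
ii → match
iii → match
iv → match
v → no match
vi → match
vii → match

i, ii, iii, iv, vi, vii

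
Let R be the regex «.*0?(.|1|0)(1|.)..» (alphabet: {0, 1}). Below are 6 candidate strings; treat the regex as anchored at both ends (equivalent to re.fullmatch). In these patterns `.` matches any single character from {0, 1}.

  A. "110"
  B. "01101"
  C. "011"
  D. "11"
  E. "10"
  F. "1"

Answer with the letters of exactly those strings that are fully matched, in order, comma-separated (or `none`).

B

A → no match
B → match
C → no match
D → no match
E → no match
F → no match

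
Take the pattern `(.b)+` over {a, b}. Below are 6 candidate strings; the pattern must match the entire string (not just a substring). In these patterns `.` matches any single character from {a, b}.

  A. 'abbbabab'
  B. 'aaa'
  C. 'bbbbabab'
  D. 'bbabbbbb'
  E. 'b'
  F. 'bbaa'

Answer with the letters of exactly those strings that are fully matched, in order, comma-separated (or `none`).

A. 'abbbabab' → match
B. 'aaa' → no match — must end with 'b'
C. 'bbbbabab' → match
D. 'bbabbbbb' → match
E. 'b' → no match
F. 'bbaa' → no match — must end with 'b'

A, C, D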